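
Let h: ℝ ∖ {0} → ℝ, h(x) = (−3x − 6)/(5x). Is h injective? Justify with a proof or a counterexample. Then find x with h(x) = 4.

Suppose h(a) = h(b). Cross-multiplying: (−3a − 6)(5b) = (−3b − 6)(5a).
Expanding both sides and cancelling the symmetric terms leaves 30·(a − b) = 0. Since 30 ≠ 0, a = b. Thus h is injective.
Solving h(x) = 4: cross-multiplying gives −3x − 6 = 4(5x), which rearranges to −23x = 6, so x = −6/23.

-6/23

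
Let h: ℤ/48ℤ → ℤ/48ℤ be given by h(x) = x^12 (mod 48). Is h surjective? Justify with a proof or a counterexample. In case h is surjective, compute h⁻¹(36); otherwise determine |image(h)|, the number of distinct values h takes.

h(2): Repeated squaring mod 48: 2^1 ≡ 2, 2^2 ≡ 2² = 4, 2^4 ≡ 4² = 16, 2^8 ≡ 16² = 256 ≡ 16. Since 12 = 8 + 4, 2^12 ≡ 16·16: 16·16 = 256 ≡ 16. So 2^12 ≡ 16 (mod 48).
h(4): Repeated squaring mod 48: 4^1 ≡ 4, 4^2 ≡ 4² = 16, 4^4 ≡ 16² = 256 ≡ 16, 4^8 ≡ 16² = 256 ≡ 16. Since 12 = 8 + 4, 4^12 ≡ 16·16: 16·16 = 256 ≡ 16. So 4^12 ≡ 16 (mod 48).
So h(2) = h(4) = 16 while 2 ≠ 4, thus h is not injective.
A non-injective map from the 48-element set ℤ/48ℤ to itself takes at most 47 distinct values, so it cannot be surjective. So h is not surjective.
Since h is not surjective, we determine |image(h)|. Computing x^12 mod 48 for each x (by repeated squaring, reducing mod 48 at every step), the values h(0), h(1), …, h(47) are: 0, 1, 16, 33, 16, 1, 0, 1, 16, 33, 16, 1, 0, 1, 16, 33, 16, 1, 0, 1, 16, 33, 16, 1, 0, 1, 16, 33, 16, 1, 0, 1, 16, 33, 16, 1, 0, 1, 16, 33, 16, 1, 0, 1, 16, 33, 16, 1.
The distinct values are {0, 1, 16, 33}; there are 4 of them.

4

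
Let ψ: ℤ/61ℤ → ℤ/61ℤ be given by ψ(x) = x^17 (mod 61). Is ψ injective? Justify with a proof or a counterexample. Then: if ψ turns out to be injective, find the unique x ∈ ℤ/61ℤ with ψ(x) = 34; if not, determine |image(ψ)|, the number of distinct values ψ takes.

Since 61 is prime, the nonzero elements of ℤ/61ℤ form a cyclic group of order 60.
As gcd(17, 60) = 1, raising to the 17th power is a bijection on this group: if a^17 ≡ b^17 then (ab^{−1})^17 = 1, and the only element of order dividing gcd(17, 60) = 1 is 1, so a = b.
With ψ(0) = 0 this makes ψ injective on all of ℤ/61ℤ, hence bijective (finite equal-size domain and codomain). In particular ψ is injective.
Since ψ is injective, we find the preimage of 34. The inverse of x ↦ x^17 on (ℤ/61ℤ)^× is x ↦ x^53, because 17·53 = 901 = 15·60 + 1 ≡ 1 (mod 60) and x^{60} = 1 for x ≠ 0 (Fermat). So ψ⁻¹(34) = 34^53 mod 61.
Repeated squaring mod 61: 34^1 ≡ 34, 34^2 ≡ 34² = 1156 ≡ 58, 34^4 ≡ 58² = 3364 ≡ 9, 34^8 ≡ 9² = 81 ≡ 20, 34^16 ≡ 20² = 400 ≡ 34, 34^32 ≡ 34² = 1156 ≡ 58. Since 53 = 32 + 16 + 4 + 1, 34^53 ≡ 58·34·9·34: 58·34 = 1972 ≡ 20, then 20·9 = 180 ≡ 58, then 58·34 = 1972 ≡ 20. So 34^53 ≡ 20 (mod 61).
Hence ψ⁻¹(34) = 20.

20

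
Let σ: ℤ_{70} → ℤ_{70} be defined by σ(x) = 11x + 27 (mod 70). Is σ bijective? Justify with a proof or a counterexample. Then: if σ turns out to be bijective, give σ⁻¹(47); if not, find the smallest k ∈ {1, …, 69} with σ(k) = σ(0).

40

Recall: σ is injective if σ(x_1) = σ(x_2) implies x_1 = x_2.
If σ(x_1) = σ(x_2), then 11x_1 ≡ 11x_2 (mod 70). Because gcd(11, 70) = 1, we may cancel 11 to get x_1 ≡ x_2 (mod 70).
We now compute 11⁻¹ mod 70 explicitly. Euclid's algorithm: 70 = 6·11 + 4, 11 = 2·4 + 3, 4 = 1·3 + 1; back-substituting gives 1 = 51·11 − 8·70, so 11⁻¹ ≡ 51 (mod 70).
For any y ∈ ℤ_{70}, x = 51(y − 27) mod 70 satisfies σ(x) = 11·51(y − 27) + 27 ≡ y (since 11·51 ≡ 1 mod 70). So every y has a preimage.
Therefore σ is bijective.
Since σ is bijective, we compute σ⁻¹(47): solve 11x + 27 ≡ 47 (mod 70), i.e. 11x ≡ 20 (mod 70).
Multiplying by 11⁻¹ = 51 gives x ≡ 51·20 = 1020 = 14·70 + 40 ≡ 40 (mod 70).
Check: σ(40) = 11·40 + 27 = 467 = 6·70 + 47 ≡ 47 (mod 70).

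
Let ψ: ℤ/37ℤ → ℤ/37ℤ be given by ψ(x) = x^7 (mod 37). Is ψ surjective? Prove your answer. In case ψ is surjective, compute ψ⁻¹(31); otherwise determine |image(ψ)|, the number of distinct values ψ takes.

Since 37 is prime, the nonzero elements of ℤ/37ℤ form a cyclic group of order 36.
As gcd(7, 36) = 1, raising to the 7th power is a bijection on this group: if x_1^7 ≡ x_2^7 then (x_1x_2^{−1})^7 = 1, and the only element of order dividing gcd(7, 36) = 1 is 1, so x_1 = x_2.
With ψ(0) = 0 this makes ψ injective on all of ℤ/37ℤ, hence bijective (finite equal-size domain and codomain). In particular ψ is surjective.
Since ψ is surjective, we find the preimage of 31. The inverse of x ↦ x^7 on (ℤ/37ℤ)^× is x ↦ x^31, because 7·31 = 217 = 6·36 + 1 ≡ 1 (mod 36) and x^{36} = 1 for x ≠ 0 (Fermat). So ψ⁻¹(31) = 31^31 mod 37.
Repeated squaring mod 37: 31^1 ≡ 31, 31^2 ≡ 31² = 961 ≡ 36, 31^4 ≡ 36² = 1296 ≡ 1, 31^8 ≡ 1² = 1, 31^16 ≡ 1² = 1. Since 31 = 16 + 8 + 4 + 2 + 1, 31^31 ≡ 1·1·1·36·31: 1·1 = 1, then 1·1 = 1, then 1·36 = 36, then 36·31 = 1116 ≡ 6. So 31^31 ≡ 6 (mod 37).
Hence ψ⁻¹(31) = 6.

6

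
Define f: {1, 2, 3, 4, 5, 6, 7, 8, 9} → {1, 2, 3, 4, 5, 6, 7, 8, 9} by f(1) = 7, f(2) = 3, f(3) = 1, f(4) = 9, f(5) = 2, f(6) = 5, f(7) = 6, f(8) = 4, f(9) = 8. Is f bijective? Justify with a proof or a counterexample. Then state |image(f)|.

9

The values 7, 3, 1, 9, 2, 5, 6, 4, 8 are a permutation of {1, 2, 3, 4, 5, 6, 7, 8, 9}: each element appears exactly once.
So f is injective and surjective, hence bijective.
The image of f is {1, 2, 3, 4, 5, 6, 7, 8, 9}, which has 9 elements.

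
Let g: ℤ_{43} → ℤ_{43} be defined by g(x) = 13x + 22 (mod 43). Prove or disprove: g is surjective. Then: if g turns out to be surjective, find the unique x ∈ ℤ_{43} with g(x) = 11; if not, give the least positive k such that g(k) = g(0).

Recall: surjectivity means every element of the codomain has a preimage under g.
Since gcd(13, 43) = 1, 13 is invertible modulo 43. Euclid's algorithm: 43 = 3·13 + 4, 13 = 3·4 + 1; back-substituting gives 1 = 10·13 − 3·43, so 13⁻¹ ≡ 10 (mod 43).
Then y ↦ 10(y − 22) is a two-sided inverse to g, so every y ∈ ℤ_{43} has a preimage.
Hence g is surjective.
Since g is surjective, we find g⁻¹(11): we need 13x ≡ 11 − 22 ≡ 32 (mod 43). Using 13⁻¹ = 10: x ≡ 10·32 = 320 = 7·43 + 19, so x = 19.
Check: g(19) = 13·19 + 22 = 269 = 6·43 + 11 ≡ 11 (mod 43).

19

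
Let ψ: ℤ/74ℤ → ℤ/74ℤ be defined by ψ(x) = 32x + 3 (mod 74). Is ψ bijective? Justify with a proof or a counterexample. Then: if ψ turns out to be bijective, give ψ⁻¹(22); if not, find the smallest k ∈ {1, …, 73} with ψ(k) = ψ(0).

37

We have gcd(32, 74) = 2 > 1. Taking u = 0 and v = 37: ψ(0) = 3 and ψ(37) = 32·37 + 3 = 1187 ≡ 3 (mod 74).
So ψ(0) = ψ(37) while 0 ≠ 37, hence ψ is not injective, hence not bijective.
Since ψ is not bijective, we find the least positive k with ψ(k) = ψ(0): this means 32k ≡ 0 (mod 74), i.e. 74 ∣ 32k. Since gcd(32, 74) = 2, dividing through by 2 this holds exactly when 37 ∣ 16k, and as gcd(16, 37) = 1, exactly when 37 ∣ k.
The smallest positive such k is 37.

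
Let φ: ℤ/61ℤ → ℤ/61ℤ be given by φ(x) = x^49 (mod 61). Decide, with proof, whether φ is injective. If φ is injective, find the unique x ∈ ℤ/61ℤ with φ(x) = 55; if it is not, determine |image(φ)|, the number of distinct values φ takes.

Since 61 is prime, the nonzero elements of ℤ/61ℤ form a cyclic group of order 60.
As gcd(49, 60) = 1, raising to the 49th power is a bijection on this group: if u^49 ≡ v^49 then (uv^{−1})^49 = 1, and the only element of order dividing gcd(49, 60) = 1 is 1, so u = v.
With φ(0) = 0 this makes φ injective on all of ℤ/61ℤ, hence bijective (finite equal-size domain and codomain). In particular φ is injective.
Since φ is injective, we find the preimage of 55. The inverse of x ↦ x^49 on (ℤ/61ℤ)^× is x ↦ x^49, because 49·49 = 2401 = 40·60 + 1 ≡ 1 (mod 60) and x^{60} = 1 for x ≠ 0 (Fermat). So φ⁻¹(55) = 55^49 mod 61.
Repeated squaring mod 61: 55^1 ≡ 55, 55^2 ≡ 55² = 3025 ≡ 36, 55^4 ≡ 36² = 1296 ≡ 15, 55^8 ≡ 15² = 225 ≡ 42, 55^16 ≡ 42² = 1764 ≡ 56, 55^32 ≡ 56² = 3136 ≡ 25. Since 49 = 32 + 16 + 1, 55^49 ≡ 25·56·55: 25·56 = 1400 ≡ 58, then 58·55 = 3190 ≡ 18. So 55^49 ≡ 18 (mod 61).
Hence φ⁻¹(55) = 18.

18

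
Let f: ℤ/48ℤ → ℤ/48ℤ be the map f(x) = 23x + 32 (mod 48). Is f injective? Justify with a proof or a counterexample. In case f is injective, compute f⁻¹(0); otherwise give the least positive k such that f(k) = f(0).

By definition, f is injective when f(x_1) = f(x_2) forces x_1 = x_2.
If f(x_1) = f(x_2), then 23x_1 ≡ 23x_2 (mod 48). Because gcd(23, 48) = 1, we may cancel 23 to get x_1 ≡ x_2 (mod 48).
Therefore f is injective.
We now compute 23⁻¹ mod 48 explicitly. Euclid's algorithm: 48 = 2·23 + 2, 23 = 11·2 + 1; back-substituting gives 1 = 23·23 − 11·48, so 23⁻¹ ≡ 23 (mod 48).
Since f is injective, we compute f⁻¹(0): solve 23x + 32 ≡ 0 (mod 48), i.e. 23x ≡ 16 (mod 48).
Multiplying by 23⁻¹ = 23 gives x ≡ 23·16 = 368 = 7·48 + 32 ≡ 32 (mod 48).
Check: f(32) = 23·32 + 32 = 768 = 16·48 + 0 ≡ 0 (mod 48).

32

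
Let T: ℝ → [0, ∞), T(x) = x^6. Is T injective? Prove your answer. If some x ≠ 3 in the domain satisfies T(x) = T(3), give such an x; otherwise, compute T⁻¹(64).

-3

T(3) = 729 = (−3)^6 = T(−3) (since 6 is even), with 3 ≠ −3. So T is not injective.
For the follow-up, such an x exists: taking x = −3 ∈ ℝ gives T(−3) = 729 = T(3) with −3 ≠ 3.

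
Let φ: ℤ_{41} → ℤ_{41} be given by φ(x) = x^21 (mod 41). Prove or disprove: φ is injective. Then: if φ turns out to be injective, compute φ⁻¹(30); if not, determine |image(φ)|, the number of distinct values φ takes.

11

Since 41 is prime, the nonzero elements of ℤ_{41} form a cyclic group of order 40.
As gcd(21, 40) = 1, raising to the 21st power is a bijection on this group: if x_1^21 ≡ x_2^21 then (x_1x_2^{−1})^21 = 1, and the only element of order dividing gcd(21, 40) = 1 is 1, so x_1 = x_2.
With φ(0) = 0 this makes φ injective on all of ℤ_{41}, hence bijective (finite equal-size domain and codomain). In particular φ is injective.
Since φ is injective, we find the preimage of 30. The inverse of x ↦ x^21 on (ℤ_{41})^× is x ↦ x^21, because 21·21 = 441 = 11·40 + 1 ≡ 1 (mod 40) and x^{40} = 1 for x ≠ 0 (Fermat). So φ⁻¹(30) = 30^21 mod 41.
Repeated squaring mod 41: 30^1 ≡ 30, 30^2 ≡ 30² = 900 ≡ 39, 30^4 ≡ 39² = 1521 ≡ 4, 30^8 ≡ 4² = 16, 30^16 ≡ 16² = 256 ≡ 10. Since 21 = 16 + 4 + 1, 30^21 ≡ 10·4·30: 10·4 = 40, then 40·30 = 1200 ≡ 11. So 30^21 ≡ 11 (mod 41).
Hence φ⁻¹(30) = 11.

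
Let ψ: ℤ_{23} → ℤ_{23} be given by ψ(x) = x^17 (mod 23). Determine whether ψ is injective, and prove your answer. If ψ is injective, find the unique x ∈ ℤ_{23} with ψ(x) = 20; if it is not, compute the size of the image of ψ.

Since 23 is prime, the nonzero elements of ℤ_{23} form a cyclic group of order 22.
As gcd(17, 22) = 1, raising to the 17th power is a bijection on this group: if u^17 ≡ v^17 then (uv^{−1})^17 = 1, and the only element of order dividing gcd(17, 22) = 1 is 1, so u = v.
With ψ(0) = 0 this makes ψ injective on all of ℤ_{23}, hence bijective (finite equal-size domain and codomain). In particular ψ is injective.
Since ψ is injective, we find the preimage of 20. The inverse of x ↦ x^17 on (ℤ_{23})^× is x ↦ x^13, because 17·13 = 221 = 10·22 + 1 ≡ 1 (mod 22) and x^{22} = 1 for x ≠ 0 (Fermat). So ψ⁻¹(20) = 20^13 mod 23.
Repeated squaring mod 23: 20^1 ≡ 20, 20^2 ≡ 20² = 400 ≡ 9, 20^4 ≡ 9² = 81 ≡ 12, 20^8 ≡ 12² = 144 ≡ 6. Since 13 = 8 + 4 + 1, 20^13 ≡ 6·12·20: 6·12 = 72 ≡ 3, then 3·20 = 60 ≡ 14. So 20^13 ≡ 14 (mod 23).
Hence ψ⁻¹(20) = 14.

14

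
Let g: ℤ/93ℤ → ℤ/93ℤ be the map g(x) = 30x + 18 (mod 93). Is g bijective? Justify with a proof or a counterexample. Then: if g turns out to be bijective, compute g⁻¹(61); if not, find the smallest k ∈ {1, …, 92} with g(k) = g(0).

By definition, g is injective if g(u) = g(v) implies u = v.
We have gcd(30, 93) = 3 > 1. Taking u = 0 and v = 31: g(0) = 18 and g(31) = 30·31 + 18 = 948 ≡ 18 (mod 93).
So g(0) = g(31) while 0 ≠ 31, so g is not injective, hence not bijective.
Since g is not bijective, we find the least positive k with g(k) = g(0): this means 30k ≡ 0 (mod 93), i.e. 93 ∣ 30k. Since gcd(30, 93) = 3, dividing through by 3 this holds exactly when 31 ∣ 10k, and as gcd(10, 31) = 1, exactly when 31 ∣ k.
The smallest positive such k is 31.

31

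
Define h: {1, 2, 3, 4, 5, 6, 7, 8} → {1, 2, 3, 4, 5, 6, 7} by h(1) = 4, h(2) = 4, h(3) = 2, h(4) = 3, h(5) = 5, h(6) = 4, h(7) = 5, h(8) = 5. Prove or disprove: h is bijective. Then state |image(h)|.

4

h(1) = 4 = h(2) with 1 ≠ 2, so h is not injective, hence not bijective.
The image of h is {2, 3, 4, 5}, which has 4 elements.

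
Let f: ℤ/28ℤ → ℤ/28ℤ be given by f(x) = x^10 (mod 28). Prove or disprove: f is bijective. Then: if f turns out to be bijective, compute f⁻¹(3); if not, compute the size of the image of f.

f(6): Repeated squaring mod 28: 6^1 ≡ 6, 6^2 ≡ 6² = 36 ≡ 8, 6^4 ≡ 8² = 64 ≡ 8, 6^8 ≡ 8² = 64 ≡ 8. Since 10 = 8 + 2, 6^10 ≡ 8·8: 8·8 = 64 ≡ 8. So 6^10 ≡ 8 (mod 28).
f(8): Repeated squaring mod 28: 8^1 ≡ 8, 8^2 ≡ 8² = 64 ≡ 8, 8^4 ≡ 8² = 64 ≡ 8, 8^8 ≡ 8² = 64 ≡ 8. Since 10 = 8 + 2, 8^10 ≡ 8·8: 8·8 = 64 ≡ 8. So 8^10 ≡ 8 (mod 28).
So f(6) = f(8) = 8 while 6 ≠ 8, therefore f is not injective, hence not bijective.
Since f is not bijective, we determine |image(f)|. Computing x^10 mod 28 for each x (by repeated squaring, reducing mod 28 at every step), the values f(0), f(1), …, f(27) are: 0, 1, 16, 25, 4, 9, 8, 21, 8, 9, 4, 25, 16, 1, 0, 1, 16, 25, 4, 9, 8, 21, 8, 9, 4, 25, 16, 1.
The distinct values are {0, 1, 4, 8, 9, 16, 21, 25}; there are 8 of them.

8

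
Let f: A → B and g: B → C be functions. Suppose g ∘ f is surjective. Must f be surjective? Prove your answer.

not surjective

No. Take A = {0, 1}, B = {0, 1, 2, 3, 4}, C = {0}, f(a) = 0 for every a ∈ A, and g(b) = 0 for every b ∈ B.
Then g ∘ f is surjective onto {0}, but 4 ∈ B has no preimage under f, so f is not surjective.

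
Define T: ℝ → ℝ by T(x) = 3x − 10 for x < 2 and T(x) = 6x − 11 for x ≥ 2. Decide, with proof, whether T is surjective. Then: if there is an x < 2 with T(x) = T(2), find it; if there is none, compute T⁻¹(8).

19/6

Both pieces are strictly increasing (slopes 3 and 6), so each is injective on its own interval.
The left piece maps (−∞, 2) onto (−∞, −4); the right piece maps [2, ∞) onto [1, ∞).
The union (−∞, −4) ∪ [1, ∞) omits the interval between −4 and 1; in particular −4 has no preimage. So T is not surjective.
Because the two images are disjoint, no x < 2 has T(x) = T(2), so we compute T⁻¹(8): 8 lies in [1, ∞), so solve 6x − 11 = 8: x = (8 + 11)/6 = 19/6.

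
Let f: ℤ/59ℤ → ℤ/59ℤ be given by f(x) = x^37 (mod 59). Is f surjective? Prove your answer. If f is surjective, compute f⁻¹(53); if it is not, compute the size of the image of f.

21

Since 59 is prime, the nonzero elements of ℤ/59ℤ form a cyclic group of order 58.
As gcd(37, 58) = 1, raising to the 37th power is a bijection on this group: if x_1^37 ≡ x_2^37 then (x_1x_2^{−1})^37 = 1, and the only element of order dividing gcd(37, 58) = 1 is 1, so x_1 = x_2.
With f(0) = 0 this makes f injective on all of ℤ/59ℤ, hence bijective (finite equal-size domain and codomain). In particular f is surjective.
Since f is surjective, we find the preimage of 53. The inverse of x ↦ x^37 on (ℤ/59ℤ)^× is x ↦ x^11, because 37·11 = 407 = 7·58 + 1 ≡ 1 (mod 58) and x^{58} = 1 for x ≠ 0 (Fermat). So f⁻¹(53) = 53^11 mod 59.
Repeated squaring mod 59: 53^1 ≡ 53, 53^2 ≡ 53² = 2809 ≡ 36, 53^4 ≡ 36² = 1296 ≡ 57, 53^8 ≡ 57² = 3249 ≡ 4. Since 11 = 8 + 2 + 1, 53^11 ≡ 4·36·53: 4·36 = 144 ≡ 26, then 26·53 = 1378 ≡ 21. So 53^11 ≡ 21 (mod 59).
Hence f⁻¹(53) = 21.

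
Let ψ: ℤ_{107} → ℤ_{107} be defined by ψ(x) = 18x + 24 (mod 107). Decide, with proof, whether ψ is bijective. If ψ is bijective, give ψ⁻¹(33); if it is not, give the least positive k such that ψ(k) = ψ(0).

54

Suppose ψ(x_1) = ψ(x_2) in ℤ_{107}. Then 18x_1 + 24 ≡ 18x_2 + 24 (mod 107), therefore 18(x_1 − x_2) ≡ 0 (mod 107).
Since gcd(18, 107) = 1, 18 is invertible modulo 107, thus x_1 − x_2 ≡ 0 (mod 107), i.e. x_1 = x_2.
We now compute 18⁻¹ mod 107 explicitly. Euclid's algorithm: 107 = 5·18 + 17, 18 = 1·17 + 1; back-substituting gives 1 = 6·18 − 1·107, so 18⁻¹ ≡ 6 (mod 107).
Then y ↦ 6(y − 24) is a two-sided inverse to ψ, so every y ∈ ℤ_{107} has a preimage.
Therefore ψ is bijective.
Since ψ is bijective, we find ψ⁻¹(33): we need 18x ≡ 33 − 24 ≡ 9 (mod 107). Using 18⁻¹ = 6: x ≡ 6·9 = 54, so x = 54.
Check: ψ(54) = 18·54 + 24 = 996 = 9·107 + 33 ≡ 33 (mod 107).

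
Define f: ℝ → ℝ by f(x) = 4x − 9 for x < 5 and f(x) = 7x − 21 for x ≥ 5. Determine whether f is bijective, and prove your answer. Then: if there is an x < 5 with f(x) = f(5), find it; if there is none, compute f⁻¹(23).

Both pieces are strictly increasing (slopes 4 and 7), so each is injective on its own interval.
The left piece maps (−∞, 5) onto (−∞, 11); the right piece maps [5, ∞) onto [14, ∞).
The images leave a gap (11 has no preimage), so f is not surjective, hence not bijective.
Because the two images are disjoint, no x < 5 has f(x) = f(5), so we compute f⁻¹(23): 23 lies in [14, ∞), so solve 7x − 21 = 23: x = (23 + 21)/7 = 44/7.

44/7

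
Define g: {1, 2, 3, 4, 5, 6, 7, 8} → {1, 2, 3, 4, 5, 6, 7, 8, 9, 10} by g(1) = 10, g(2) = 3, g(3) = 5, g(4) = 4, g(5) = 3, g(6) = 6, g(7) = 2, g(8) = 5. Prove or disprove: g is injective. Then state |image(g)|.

g(2) = 3 = g(5) with 2 ≠ 5, so g is not injective.
The image of g is {2, 3, 4, 5, 6, 10}, which has 6 elements.

6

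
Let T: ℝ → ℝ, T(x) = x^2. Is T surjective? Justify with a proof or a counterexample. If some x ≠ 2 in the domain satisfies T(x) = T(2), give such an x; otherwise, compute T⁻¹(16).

-2

Since 2 is even, x^2 ≥ 0 for all x ∈ ℝ, so −1 ∈ ℝ has no preimage. Thus T is not surjective.
For the follow-up, such an x exists: taking x = −2 ∈ ℝ gives T(−2) = 4 = T(2) with −2 ≠ 2.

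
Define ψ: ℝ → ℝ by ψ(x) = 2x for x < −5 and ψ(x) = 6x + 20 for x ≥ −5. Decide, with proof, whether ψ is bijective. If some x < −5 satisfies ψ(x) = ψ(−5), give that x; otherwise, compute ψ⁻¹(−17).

Both pieces are strictly increasing (slopes 2 and 6), so each is injective on its own interval.
The left piece maps (−∞, −5) onto (−∞, −10); the right piece maps [−5, ∞) onto [−10, ∞).
Since −10 = −10, the images partition ℝ: ψ is injective and surjective, hence bijective.
Because the two images are disjoint, no x < −5 has ψ(x) = ψ(−5), so we compute ψ⁻¹(−17): −17 lies in (−∞, −10), so solve 2x = −17: x = (−17 − 0)/2 = −17/2.

-17/2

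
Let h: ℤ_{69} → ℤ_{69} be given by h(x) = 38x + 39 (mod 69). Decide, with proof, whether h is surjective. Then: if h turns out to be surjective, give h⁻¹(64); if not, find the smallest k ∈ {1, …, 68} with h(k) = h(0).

Since gcd(38, 69) = 1, 38 is invertible modulo 69. Euclid's algorithm: 69 = 1·38 + 31, 38 = 1·31 + 7, 31 = 4·7 + 3, 7 = 2·3 + 1; back-substituting gives 1 = 20·38 − 11·69, so 38⁻¹ ≡ 20 (mod 69).
For any y ∈ ℤ_{69}, x = 20(y − 39) mod 69 satisfies h(x) = 38·20(y − 39) + 39 ≡ y (since 38·20 ≡ 1 mod 69). So every y has a preimage.
Therefore h is surjective.
Since h is surjective, we find h⁻¹(64): we need 38x ≡ 64 − 39 ≡ 25 (mod 69). Using 38⁻¹ = 20: x ≡ 20·25 = 500 = 7·69 + 17, so x = 17.
Check: h(17) = 38·17 + 39 = 685 = 9·69 + 64 ≡ 64 (mod 69).

17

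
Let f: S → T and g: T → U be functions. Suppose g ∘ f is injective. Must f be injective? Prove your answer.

Suppose f(x_1) = f(x_2). Applying g: (g ∘ f)(x_1) = (g ∘ f)(x_2). Since g ∘ f is injective, x_1 = x_2. Therefore f is injective.

injective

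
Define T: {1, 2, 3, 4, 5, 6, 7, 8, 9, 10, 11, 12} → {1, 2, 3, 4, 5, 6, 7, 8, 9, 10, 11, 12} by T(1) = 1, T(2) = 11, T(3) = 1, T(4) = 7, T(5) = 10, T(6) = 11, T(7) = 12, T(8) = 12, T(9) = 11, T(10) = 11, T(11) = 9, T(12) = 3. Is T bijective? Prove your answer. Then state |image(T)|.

T(1) = 1 = T(3) with 1 ≠ 3, so T is not injective, hence not bijective.
The image of T is {1, 3, 7, 9, 10, 11, 12}, which has 7 elements.

7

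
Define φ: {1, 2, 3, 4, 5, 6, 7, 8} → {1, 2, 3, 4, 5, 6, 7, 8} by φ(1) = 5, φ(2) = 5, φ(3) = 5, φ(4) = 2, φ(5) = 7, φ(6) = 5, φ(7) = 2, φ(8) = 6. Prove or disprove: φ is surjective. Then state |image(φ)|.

No element maps to 1, so φ is not surjective.
The image of φ is {2, 5, 6, 7}, which has 4 elements.

4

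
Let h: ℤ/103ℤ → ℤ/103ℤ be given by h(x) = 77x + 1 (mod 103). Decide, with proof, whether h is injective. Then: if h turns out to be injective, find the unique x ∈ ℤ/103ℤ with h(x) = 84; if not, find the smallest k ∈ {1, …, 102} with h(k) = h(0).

By definition, h is injective if h(x_1) = h(x_2) implies x_1 = x_2.
If h(x_1) = h(x_2), then 77x_1 ≡ 77x_2 (mod 103). Because gcd(77, 103) = 1, we may cancel 77 to get x_1 ≡ x_2 (mod 103).
Hence h is injective.
We now compute 77⁻¹ mod 103 explicitly. Euclid's algorithm: 103 = 1·77 + 26, 77 = 2·26 + 25, 26 = 1·25 + 1; back-substituting gives 1 = 99·77 − 74·103, so 77⁻¹ ≡ 99 (mod 103).
Since h is injective, we compute h⁻¹(84): solve 77x + 1 ≡ 84 (mod 103), i.e. 77x ≡ 83 (mod 103).
Multiplying by 77⁻¹ = 99 gives x ≡ 99·83 = 8217 = 79·103 + 80 ≡ 80 (mod 103).
Check: h(80) = 77·80 + 1 = 6161 = 59·103 + 84 ≡ 84 (mod 103).

80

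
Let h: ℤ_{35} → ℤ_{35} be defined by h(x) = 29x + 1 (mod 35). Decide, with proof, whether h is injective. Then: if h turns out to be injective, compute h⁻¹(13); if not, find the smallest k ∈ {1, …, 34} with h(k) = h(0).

Suppose h(x_1) = h(x_2) in ℤ_{35}. Then 29x_1 + 1 ≡ 29x_2 + 1 (mod 35), thus 29(x_1 − x_2) ≡ 0 (mod 35).
Since gcd(29, 35) = 1, 29 is invertible modulo 35, so x_1 − x_2 ≡ 0 (mod 35), i.e. x_1 = x_2.
Hence h is injective.
We now compute 29⁻¹ mod 35 explicitly. Euclid's algorithm: 35 = 1·29 + 6, 29 = 4·6 + 5, 6 = 1·5 + 1; back-substituting gives 1 = 29·29 − 24·35, so 29⁻¹ ≡ 29 (mod 35).
Since h is injective, we find h⁻¹(13): we need 29x ≡ 13 − 1 ≡ 12 (mod 35). Using 29⁻¹ = 29: x ≡ 29·12 = 348 = 9·35 + 33, so x = 33.
Check: h(33) = 29·33 + 1 = 958 = 27·35 + 13 ≡ 13 (mod 35).

33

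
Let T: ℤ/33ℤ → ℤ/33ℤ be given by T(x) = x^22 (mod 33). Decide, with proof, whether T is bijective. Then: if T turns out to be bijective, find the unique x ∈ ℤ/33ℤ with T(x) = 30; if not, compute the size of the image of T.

T(4): Repeated squaring mod 33: 4^1 ≡ 4, 4^2 ≡ 4² = 16, 4^4 ≡ 16² = 256 ≡ 25, 4^8 ≡ 25² = 625 ≡ 31, 4^16 ≡ 31² = 961 ≡ 4. Since 22 = 16 + 4 + 2, 4^22 ≡ 4·25·16: 4·25 = 100 ≡ 1, then 1·16 = 16. So 4^22 ≡ 16 (mod 33).
T(7): Repeated squaring mod 33: 7^1 ≡ 7, 7^2 ≡ 7² = 49 ≡ 16, 7^4 ≡ 16² = 256 ≡ 25, 7^8 ≡ 25² = 625 ≡ 31, 7^16 ≡ 31² = 961 ≡ 4. Since 22 = 16 + 4 + 2, 7^22 ≡ 4·25·16: 4·25 = 100 ≡ 1, then 1·16 = 16. So 7^22 ≡ 16 (mod 33).
So T(4) = T(7) = 16 while 4 ≠ 7, so T is not injective, hence not bijective.
Since T is not bijective, we determine |image(T)|. Computing x^22 mod 33 for each x (by repeated squaring, reducing mod 33 at every step), the values T(0), T(1), …, T(32) are: 0, 1, 4, 9, 16, 25, 3, 16, 31, 15, 1, 22, 12, 4, 31, 27, 25, 25, 27, 31, 4, 12, 22, 1, 15, 31, 16, 3, 25, 16, 9, 4, 1.
The distinct values are {0, 1, 3, 4, 9, 12, 15, 16, 22, 25, 27, 31}; there are 12 of them.

12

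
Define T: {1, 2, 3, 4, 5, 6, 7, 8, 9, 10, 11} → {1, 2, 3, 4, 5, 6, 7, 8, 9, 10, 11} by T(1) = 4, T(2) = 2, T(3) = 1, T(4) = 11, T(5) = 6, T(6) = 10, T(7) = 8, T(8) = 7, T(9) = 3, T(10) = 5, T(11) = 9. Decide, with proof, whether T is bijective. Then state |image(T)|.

The values 4, 2, 1, 11, 6, 10, 8, 7, 3, 5, 9 are a permutation of {1, 2, 3, 4, 5, 6, 7, 8, 9, 10, 11}: each element appears exactly once.
So T is injective and surjective, hence bijective.
The image of T is {1, 2, 3, 4, 5, 6, 7, 8, 9, 10, 11}, which has 11 elements.

11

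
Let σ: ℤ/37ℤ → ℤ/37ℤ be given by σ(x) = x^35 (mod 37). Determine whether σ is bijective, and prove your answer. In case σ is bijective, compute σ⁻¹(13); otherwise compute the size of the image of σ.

20

Since 37 is prime, the nonzero elements of ℤ/37ℤ form a cyclic group of order 36.
As gcd(35, 36) = 1, raising to the 35th power is a bijection on this group: if a^35 ≡ b^35 then (ab^{−1})^35 = 1, and the only element of order dividing gcd(35, 36) = 1 is 1, so a = b.
With σ(0) = 0 this makes σ injective on all of ℤ/37ℤ, hence bijective (finite equal-size domain and codomain). In particular σ is bijective.
Since σ is bijective, we find the preimage of 13. The inverse of x ↦ x^35 on (ℤ/37ℤ)^× is x ↦ x^35, because 35·35 = 1225 = 34·36 + 1 ≡ 1 (mod 36) and x^{36} = 1 for x ≠ 0 (Fermat). So σ⁻¹(13) = 13^35 mod 37.
Repeated squaring mod 37: 13^1 ≡ 13, 13^2 ≡ 13² = 169 ≡ 21, 13^4 ≡ 21² = 441 ≡ 34, 13^8 ≡ 34² = 1156 ≡ 9, 13^16 ≡ 9² = 81 ≡ 7, 13^32 ≡ 7² = 49 ≡ 12. Since 35 = 32 + 2 + 1, 13^35 ≡ 12·21·13: 12·21 = 252 ≡ 30, then 30·13 = 390 ≡ 20. So 13^35 ≡ 20 (mod 37).
Hence σ⁻¹(13) = 20.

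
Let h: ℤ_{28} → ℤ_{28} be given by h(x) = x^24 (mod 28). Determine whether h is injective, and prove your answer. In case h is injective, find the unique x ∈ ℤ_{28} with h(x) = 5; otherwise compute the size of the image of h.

4

h(1) = 1^24 = 1.
h(3): Repeated squaring mod 28: 3^1 ≡ 3, 3^2 ≡ 3² = 9, 3^4 ≡ 9² = 81 ≡ 25, 3^8 ≡ 25² = 625 ≡ 9, 3^16 ≡ 9² = 81 ≡ 25. Since 24 = 16 + 8, 3^24 ≡ 25·9: 25·9 = 225 ≡ 1. So 3^24 ≡ 1 (mod 28).
So h(1) = h(3) = 1 while 1 ≠ 3, therefore h is not injective.
Since h is not injective, we determine |image(h)|. Computing x^24 mod 28 for each x (by repeated squaring, reducing mod 28 at every step), the values h(0), h(1), …, h(27) are: 0, 1, 8, 1, 8, 1, 8, 21, 8, 1, 8, 1, 8, 1, 0, 1, 8, 1, 8, 1, 8, 21, 8, 1, 8, 1, 8, 1.
The distinct values are {0, 1, 8, 21}; there are 4 of them.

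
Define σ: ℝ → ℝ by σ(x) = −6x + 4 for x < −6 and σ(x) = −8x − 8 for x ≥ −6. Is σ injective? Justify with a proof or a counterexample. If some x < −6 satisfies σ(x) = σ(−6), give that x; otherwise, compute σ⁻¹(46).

Both pieces are strictly decreasing (slopes −6 and −8), so each is injective on its own interval.
The left piece maps (−∞, −6) onto (40, ∞); the right piece maps [−6, ∞) onto (−∞, 40].
These images are disjoint, so no value is attained by both pieces. Hence σ is injective.
Because the two images are disjoint, no x < −6 has σ(x) = σ(−6), so we compute σ⁻¹(46): 46 lies in (40, ∞), so solve −6x + 4 = 46: x = (46 − 4)/(−6) = −7.

-7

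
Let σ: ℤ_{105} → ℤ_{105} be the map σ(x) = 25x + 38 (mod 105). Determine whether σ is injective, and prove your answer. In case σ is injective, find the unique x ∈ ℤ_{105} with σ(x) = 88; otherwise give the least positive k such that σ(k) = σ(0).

21

We have gcd(25, 105) = 5 > 1. Taking u = 0 and v = 21: σ(0) = 38 and σ(21) = 25·21 + 38 = 563 ≡ 38 (mod 105).
So σ(0) = σ(21) while 0 ≠ 21, hence σ is not injective.
Since σ is not injective, we find the least positive k with σ(k) = σ(0): this means 25k ≡ 0 (mod 105), i.e. 105 ∣ 25k. Since gcd(25, 105) = 5, dividing through by 5 this holds exactly when 21 ∣ 5k, and as gcd(5, 21) = 1, exactly when 21 ∣ k.
The smallest positive such k is 21.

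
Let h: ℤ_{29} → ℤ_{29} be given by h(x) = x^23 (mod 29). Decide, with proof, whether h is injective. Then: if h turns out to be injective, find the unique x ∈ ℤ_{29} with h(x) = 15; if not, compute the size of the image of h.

Since 29 is prime, the nonzero elements of ℤ_{29} form a cyclic group of order 28.
As gcd(23, 28) = 1, raising to the 23rd power is a bijection on this group: if s^23 ≡ t^23 then (st^{−1})^23 = 1, and the only element of order dividing gcd(23, 28) = 1 is 1, so s = t.
With h(0) = 0 this makes h injective on all of ℤ_{29}, hence bijective (finite equal-size domain and codomain). In particular h is injective.
Since h is injective, we find the preimage of 15. The inverse of x ↦ x^23 on (ℤ_{29})^× is x ↦ x^11, because 23·11 = 253 = 9·28 + 1 ≡ 1 (mod 28) and x^{28} = 1 for x ≠ 0 (Fermat). So h⁻¹(15) = 15^11 mod 29.
Repeated squaring mod 29: 15^1 ≡ 15, 15^2 ≡ 15² = 225 ≡ 22, 15^4 ≡ 22² = 484 ≡ 20, 15^8 ≡ 20² = 400 ≡ 23. Since 11 = 8 + 2 + 1, 15^11 ≡ 23·22·15: 23·22 = 506 ≡ 13, then 13·15 = 195 ≡ 21. So 15^11 ≡ 21 (mod 29).
Hence h⁻¹(15) = 21.

21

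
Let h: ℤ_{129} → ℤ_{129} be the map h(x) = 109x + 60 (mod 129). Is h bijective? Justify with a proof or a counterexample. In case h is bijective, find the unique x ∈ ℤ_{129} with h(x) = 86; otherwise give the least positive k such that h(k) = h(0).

89

Suppose h(s) = h(t) in ℤ_{129}. Then 109s + 60 ≡ 109t + 60 (mod 129), hence 109(s − t) ≡ 0 (mod 129).
Since gcd(109, 129) = 1, 109 is invertible modulo 129, therefore s − t ≡ 0 (mod 129), i.e. s = t.
We now compute 109⁻¹ mod 129 explicitly. Euclid's algorithm: 129 = 1·109 + 20, 109 = 5·20 + 9, 20 = 2·9 + 2, 9 = 4·2 + 1; back-substituting gives 1 = 58·109 − 49·129, so 109⁻¹ ≡ 58 (mod 129).
Then y ↦ 58(y − 60) is a two-sided inverse to h, so every y ∈ ℤ_{129} has a preimage.
Thus h is bijective.
Since h is bijective, we compute h⁻¹(86): solve 109x + 60 ≡ 86 (mod 129), i.e. 109x ≡ 26 (mod 129).
Multiplying by 109⁻¹ = 58 gives x ≡ 58·26 = 1508 = 11·129 + 89 ≡ 89 (mod 129).
Check: h(89) = 109·89 + 60 = 9761 = 75·129 + 86 ≡ 86 (mod 129).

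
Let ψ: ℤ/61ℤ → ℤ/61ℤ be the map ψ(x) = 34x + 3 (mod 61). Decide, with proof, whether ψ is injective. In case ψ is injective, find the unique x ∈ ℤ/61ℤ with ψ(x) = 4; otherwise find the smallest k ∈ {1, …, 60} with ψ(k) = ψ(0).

Suppose ψ(s) = ψ(t) in ℤ/61ℤ. Then 34s + 3 ≡ 34t + 3 (mod 61), so 34(s − t) ≡ 0 (mod 61).
Since gcd(34, 61) = 1, 34 is invertible modulo 61, so s − t ≡ 0 (mod 61), i.e. s = t.
Thus ψ is injective.
We now compute 34⁻¹ mod 61 explicitly. Euclid's algorithm: 61 = 1·34 + 27, 34 = 1·27 + 7, 27 = 3·7 + 6, 7 = 1·6 + 1; back-substituting gives 1 = 9·34 − 5·61, so 34⁻¹ ≡ 9 (mod 61).
Since ψ is injective, we find ψ⁻¹(4): we need 34x ≡ 4 − 3 ≡ 1 (mod 61). Using 34⁻¹ = 9: x ≡ 9·1 = 9, so x = 9.
Check: ψ(9) = 34·9 + 3 = 309 = 5·61 + 4 ≡ 4 (mod 61).

9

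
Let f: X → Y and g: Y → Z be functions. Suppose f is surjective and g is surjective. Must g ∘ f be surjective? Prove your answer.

surjective

Let c ∈ Z. Since g is surjective, there is b ∈ Y with g(b) = c. Since f is surjective, there is a ∈ X with f(a) = b.
Then (g ∘ f)(a) = g(b) = c. So g ∘ f is surjective.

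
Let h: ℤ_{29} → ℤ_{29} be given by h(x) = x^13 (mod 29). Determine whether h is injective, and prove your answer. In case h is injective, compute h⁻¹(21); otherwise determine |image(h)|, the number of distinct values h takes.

Since 29 is prime, the nonzero elements of ℤ_{29} form a cyclic group of order 28.
As gcd(13, 28) = 1, raising to the 13th power is a bijection on this group: if u^13 ≡ v^13 then (uv^{−1})^13 = 1, and the only element of order dividing gcd(13, 28) = 1 is 1, so u = v.
With h(0) = 0 this makes h injective on all of ℤ_{29}, hence bijective (finite equal-size domain and codomain). In particular h is injective.
Since h is injective, we find the preimage of 21. The inverse of x ↦ x^13 on (ℤ_{29})^× is x ↦ x^13, because 13·13 = 169 = 6·28 + 1 ≡ 1 (mod 28) and x^{28} = 1 for x ≠ 0 (Fermat). So h⁻¹(21) = 21^13 mod 29.
Repeated squaring mod 29: 21^1 ≡ 21, 21^2 ≡ 21² = 441 ≡ 6, 21^4 ≡ 6² = 36 ≡ 7, 21^8 ≡ 7² = 49 ≡ 20. Since 13 = 8 + 4 + 1, 21^13 ≡ 20·7·21: 20·7 = 140 ≡ 24, then 24·21 = 504 ≡ 11. So 21^13 ≡ 11 (mod 29).
Hence h⁻¹(21) = 11.

11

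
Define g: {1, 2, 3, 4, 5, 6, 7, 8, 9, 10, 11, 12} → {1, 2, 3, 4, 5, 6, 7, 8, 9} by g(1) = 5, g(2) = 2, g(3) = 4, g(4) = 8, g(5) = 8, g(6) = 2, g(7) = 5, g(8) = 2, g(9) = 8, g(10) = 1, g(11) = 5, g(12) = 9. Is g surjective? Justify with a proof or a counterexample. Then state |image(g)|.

6

No element maps to 3, so g is not surjective.
The image of g is {1, 2, 4, 5, 8, 9}, which has 6 elements.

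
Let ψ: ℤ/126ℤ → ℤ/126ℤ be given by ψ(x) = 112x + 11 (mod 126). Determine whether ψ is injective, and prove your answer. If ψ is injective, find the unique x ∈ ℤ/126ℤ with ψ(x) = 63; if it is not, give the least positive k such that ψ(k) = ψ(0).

We have gcd(112, 126) = 14 > 1. Taking x_1 = 0 and x_2 = 9: ψ(0) = 11 and ψ(9) = 112·9 + 11 = 1019 ≡ 11 (mod 126).
So ψ(0) = ψ(9) while 0 ≠ 9, hence ψ is not injective.
Since ψ is not injective, we find the least positive k with ψ(k) = ψ(0): this means 112k ≡ 0 (mod 126), i.e. 126 ∣ 112k. Since gcd(112, 126) = 14, dividing through by 14 this holds exactly when 9 ∣ 8k, and as gcd(8, 9) = 1, exactly when 9 ∣ k.
The smallest positive such k is 9.

9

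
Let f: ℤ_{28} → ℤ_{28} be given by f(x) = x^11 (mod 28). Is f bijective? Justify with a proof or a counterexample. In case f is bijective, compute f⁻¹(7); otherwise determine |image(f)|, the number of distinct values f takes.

21

f(0) = 0^11 = 0.
f(14): Repeated squaring mod 28: 14^1 ≡ 14, 14^2 ≡ 14² = 196 ≡ 0, 14^4 ≡ 0² = 0, 14^8 ≡ 0² = 0. Since 11 = 8 + 2 + 1, 14^11 ≡ 0·0·14: 0·0 = 0, then 0·14 = 0. So 14^11 ≡ 0 (mod 28).
So f(0) = f(14) = 0 while 0 ≠ 14, so f is not injective, hence not bijective.
Since f is not bijective, we determine |image(f)|. Computing x^11 mod 28 for each x (by repeated squaring, reducing mod 28 at every step), the values f(0), f(1), …, f(27) are: 0, 1, 4, 19, 16, 17, 20, 7, 8, 25, 12, 23, 24, 13, 0, 15, 4, 5, 16, 3, 20, 21, 8, 11, 12, 9, 24, 27.
The distinct values are {0, 1, 3, 4, 5, 7, 8, 9, 11, 12, 13, 15, 16, 17, 19, 20, 21, 23, 24, 25, 27}; there are 21 of them.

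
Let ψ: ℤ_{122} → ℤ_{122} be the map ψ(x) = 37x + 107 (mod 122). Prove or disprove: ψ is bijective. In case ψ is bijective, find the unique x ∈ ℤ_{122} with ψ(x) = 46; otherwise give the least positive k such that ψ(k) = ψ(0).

If ψ(a) = ψ(b), then 37a ≡ 37b (mod 122). Because gcd(37, 122) = 1, we may cancel 37 to get a ≡ b (mod 122).
We now compute 37⁻¹ mod 122 explicitly. Euclid's algorithm: 122 = 3·37 + 11, 37 = 3·11 + 4, 11 = 2·4 + 3, 4 = 1·3 + 1; back-substituting gives 1 = 33·37 − 10·122, so 37⁻¹ ≡ 33 (mod 122).
For any y ∈ ℤ_{122}, x = 33(y − 107) mod 122 satisfies ψ(x) = 37·33(y − 107) + 107 ≡ y (since 37·33 ≡ 1 mod 122). So every y has a preimage.
Hence ψ is bijective.
Since ψ is bijective, we compute ψ⁻¹(46): solve 37x + 107 ≡ 46 (mod 122), i.e. 37x ≡ 61 (mod 122).
Multiplying by 37⁻¹ = 33 gives x ≡ 33·61 = 2013 = 16·122 + 61 ≡ 61 (mod 122).
Check: ψ(61) = 37·61 + 107 = 2364 = 19·122 + 46 ≡ 46 (mod 122).

61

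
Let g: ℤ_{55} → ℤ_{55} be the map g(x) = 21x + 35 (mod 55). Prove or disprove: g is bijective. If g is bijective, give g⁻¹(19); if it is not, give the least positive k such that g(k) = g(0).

Recall: g is injective when g(a) = g(b) forces a = b.
Suppose g(a) = g(b) in ℤ_{55}. Then 21a + 35 ≡ 21b + 35 (mod 55), so 21(a − b) ≡ 0 (mod 55).
Since gcd(21, 55) = 1, 21 is invertible modulo 55, hence a − b ≡ 0 (mod 55), i.e. a = b.
We now compute 21⁻¹ mod 55 explicitly. Euclid's algorithm: 55 = 2·21 + 13, 21 = 1·13 + 8, 13 = 1·8 + 5, 8 = 1·5 + 3, 5 = 1·3 + 2, 3 = 1·2 + 1; back-substituting gives 1 = 21·21 − 8·55, so 21⁻¹ ≡ 21 (mod 55).
Then y ↦ 21(y − 35) is a two-sided inverse to g, so every y ∈ ℤ_{55} has a preimage.
Thus g is bijective.
Since g is bijective, we find g⁻¹(19): we need 21x ≡ 19 − 35 ≡ 39 (mod 55). Using 21⁻¹ = 21: x ≡ 21·39 = 819 = 14·55 + 49, so x = 49.
Check: g(49) = 21·49 + 35 = 1064 = 19·55 + 19 ≡ 19 (mod 55).

49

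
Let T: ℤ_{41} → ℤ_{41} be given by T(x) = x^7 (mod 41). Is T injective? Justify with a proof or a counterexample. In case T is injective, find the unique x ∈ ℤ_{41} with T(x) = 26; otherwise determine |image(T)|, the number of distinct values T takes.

Since 41 is prime, the nonzero elements of ℤ_{41} form a cyclic group of order 40.
As gcd(7, 40) = 1, raising to the 7th power is a bijection on this group: if x_1^7 ≡ x_2^7 then (x_1x_2^{−1})^7 = 1, and the only element of order dividing gcd(7, 40) = 1 is 1, so x_1 = x_2.
With T(0) = 0 this makes T injective on all of ℤ_{41}, hence bijective (finite equal-size domain and codomain). In particular T is injective.
Since T is injective, we find the preimage of 26. The inverse of x ↦ x^7 on (ℤ_{41})^× is x ↦ x^23, because 7·23 = 161 = 4·40 + 1 ≡ 1 (mod 40) and x^{40} = 1 for x ≠ 0 (Fermat). So T⁻¹(26) = 26^23 mod 41.
Repeated squaring mod 41: 26^1 ≡ 26, 26^2 ≡ 26² = 676 ≡ 20, 26^4 ≡ 20² = 400 ≡ 31, 26^8 ≡ 31² = 961 ≡ 18, 26^16 ≡ 18² = 324 ≡ 37. Since 23 = 16 + 4 + 2 + 1, 26^23 ≡ 37·31·20·26: 37·31 = 1147 ≡ 40, then 40·20 = 800 ≡ 21, then 21·26 = 546 ≡ 13. So 26^23 ≡ 13 (mod 41).
Hence T⁻¹(26) = 13.

13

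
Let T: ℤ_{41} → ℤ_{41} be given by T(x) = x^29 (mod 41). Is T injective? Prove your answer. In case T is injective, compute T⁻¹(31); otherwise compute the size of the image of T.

4

Since 41 is prime, the nonzero elements of ℤ_{41} form a cyclic group of order 40.
As gcd(29, 40) = 1, raising to the 29th power is a bijection on this group: if x_1^29 ≡ x_2^29 then (x_1x_2^{−1})^29 = 1, and the only element of order dividing gcd(29, 40) = 1 is 1, so x_1 = x_2.
With T(0) = 0 this makes T injective on all of ℤ_{41}, hence bijective (finite equal-size domain and codomain). In particular T is injective.
Since T is injective, we find the preimage of 31. The inverse of x ↦ x^29 on (ℤ_{41})^× is x ↦ x^29, because 29·29 = 841 = 21·40 + 1 ≡ 1 (mod 40) and x^{40} = 1 for x ≠ 0 (Fermat). So T⁻¹(31) = 31^29 mod 41.
Repeated squaring mod 41: 31^1 ≡ 31, 31^2 ≡ 31² = 961 ≡ 18, 31^4 ≡ 18² = 324 ≡ 37, 31^8 ≡ 37² = 1369 ≡ 16, 31^16 ≡ 16² = 256 ≡ 10. Since 29 = 16 + 8 + 4 + 1, 31^29 ≡ 10·16·37·31: 10·16 = 160 ≡ 37, then 37·37 = 1369 ≡ 16, then 16·31 = 496 ≡ 4. So 31^29 ≡ 4 (mod 41).
Hence T⁻¹(31) = 4.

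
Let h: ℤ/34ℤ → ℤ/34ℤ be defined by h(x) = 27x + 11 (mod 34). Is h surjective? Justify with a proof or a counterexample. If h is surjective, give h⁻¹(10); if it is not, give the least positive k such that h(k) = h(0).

5

By definition, h is surjective if every y in the codomain equals h(x) for some x in the domain.
Since gcd(27, 34) = 1, 27 is invertible modulo 34. Euclid's algorithm: 34 = 1·27 + 7, 27 = 3·7 + 6, 7 = 1·6 + 1; back-substituting gives 1 = 29·27 − 23·34, so 27⁻¹ ≡ 29 (mod 34).
For any y ∈ ℤ/34ℤ, x = 29(y − 11) mod 34 satisfies h(x) = 27·29(y − 11) + 11 ≡ y (since 27·29 ≡ 1 mod 34). So every y has a preimage.
Hence h is surjective.
Since h is surjective, we compute h⁻¹(10): solve 27x + 11 ≡ 10 (mod 34), i.e. 27x ≡ 33 (mod 34).
Multiplying by 27⁻¹ = 29 gives x ≡ 29·33 = 957 = 28·34 + 5 ≡ 5 (mod 34).
Check: h(5) = 27·5 + 11 = 146 = 4·34 + 10 ≡ 10 (mod 34).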